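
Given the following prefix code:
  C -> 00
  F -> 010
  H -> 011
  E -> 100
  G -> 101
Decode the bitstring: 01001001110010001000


Decoding step by step:
Bits 010 -> F
Bits 010 -> F
Bits 011 -> H
Bits 100 -> E
Bits 100 -> E
Bits 010 -> F
Bits 00 -> C


Decoded message: FFHEEFC


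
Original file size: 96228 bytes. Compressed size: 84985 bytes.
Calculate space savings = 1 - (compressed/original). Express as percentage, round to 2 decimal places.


ratio = compressed/original = 84985/96228 = 0.883163
savings = 1 - ratio = 1 - 0.883163 = 0.116837
as a percentage: 0.116837 * 100 = 11.68%

Space savings = 1 - 84985/96228 = 11.68%


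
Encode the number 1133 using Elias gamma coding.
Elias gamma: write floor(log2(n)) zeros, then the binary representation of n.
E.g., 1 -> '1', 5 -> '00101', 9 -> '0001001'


num_bits = floor(log2(1133)) + 1 = 11
leading_zeros = num_bits - 1 = 10
binary(1133) = 10001101101

Elias gamma(1133) = '0000000000' + '10001101101' = 000000000010001101101 (21 bits)


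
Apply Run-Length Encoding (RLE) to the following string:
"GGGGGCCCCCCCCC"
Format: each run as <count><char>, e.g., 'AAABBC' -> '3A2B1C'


Scanning runs left to right:
  i=0: run of 'G' x 5 -> '5G'
  i=5: run of 'C' x 9 -> '9C'

RLE = 5G9C


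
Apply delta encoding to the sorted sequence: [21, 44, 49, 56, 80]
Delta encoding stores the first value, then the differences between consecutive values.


First value: 21
Deltas:
  44 - 21 = 23
  49 - 44 = 5
  56 - 49 = 7
  80 - 56 = 24


Delta encoded: [21, 23, 5, 7, 24]


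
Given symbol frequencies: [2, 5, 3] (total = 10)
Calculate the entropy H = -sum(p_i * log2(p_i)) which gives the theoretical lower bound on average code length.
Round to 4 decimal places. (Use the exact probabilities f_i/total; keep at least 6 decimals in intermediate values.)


Per-symbol terms -p_i * log2(p_i) with p_i = f_i/10:
  p = 2/10 = 0.200000: log2(p) = -2.321928, -p*log2(p) = 0.464386
  p = 5/10 = 0.500000: log2(p) = -1.000000, -p*log2(p) = 0.500000
  p = 3/10 = 0.300000: log2(p) = -1.736966, -p*log2(p) = 0.521090
H = 0.464386 + 0.500000 + 0.521090 = 1.485476

H = 1.4855 bits/symbol


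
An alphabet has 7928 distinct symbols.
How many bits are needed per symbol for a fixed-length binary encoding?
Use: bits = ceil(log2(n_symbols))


log2(7928) = 12.9527
Bracket: 2^12 = 4096 < 7928 <= 2^13 = 8192
So ceil(log2(7928)) = 13

bits = ceil(log2(7928)) = ceil(12.9527) = 13 bits


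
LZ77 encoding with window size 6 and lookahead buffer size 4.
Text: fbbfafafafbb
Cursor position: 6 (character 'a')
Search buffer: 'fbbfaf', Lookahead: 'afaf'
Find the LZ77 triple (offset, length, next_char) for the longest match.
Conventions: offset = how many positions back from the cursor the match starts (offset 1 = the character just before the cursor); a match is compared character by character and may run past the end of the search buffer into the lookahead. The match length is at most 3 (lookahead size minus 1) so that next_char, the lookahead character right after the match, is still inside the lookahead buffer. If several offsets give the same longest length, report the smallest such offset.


Try each offset into the search buffer:
  offset=1 (pos 5, char 'f'): match length 0
  offset=2 (pos 4, char 'a'): match length 3
  offset=3 (pos 3, char 'f'): match length 0
  offset=4 (pos 2, char 'b'): match length 0
  offset=5 (pos 1, char 'b'): match length 0
  offset=6 (pos 0, char 'f'): match length 0
Longest match has length 3 at offset 2.
next_char = character at position 6 + 3 = 9 -> 'f'

Best match: offset=2, length=3 (matching 'afa' starting at position 4)
LZ77 triple: (2, 3, 'f')


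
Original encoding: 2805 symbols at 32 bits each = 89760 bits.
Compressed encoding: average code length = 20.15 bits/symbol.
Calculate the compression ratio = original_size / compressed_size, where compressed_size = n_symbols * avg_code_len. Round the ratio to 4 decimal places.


original_size = n_symbols * orig_bits = 2805 * 32 = 89760 bits
compressed_size = n_symbols * avg_code_len = 2805 * 20.15 = 56520.75 bits
ratio = original_size / compressed_size = 89760 / 56520.75 = 1.5881

Compression ratio = 1.5881


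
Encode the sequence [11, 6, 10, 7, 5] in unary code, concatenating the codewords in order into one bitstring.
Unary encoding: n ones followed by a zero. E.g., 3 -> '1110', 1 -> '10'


Encode each number as n ones followed by a terminating 0:
  11 -> 111111111110 (12 bits)
  6 -> 1111110 (7 bits)
  10 -> 11111111110 (11 bits)
  7 -> 11111110 (8 bits)
  5 -> 111110 (6 bits)
Total length = 12 + 7 + 11 + 8 + 6 = 44 bits.

Unary([11, 6, 10, 7, 5]) = 11111111111011111101111111111011111110111110 (44 bits)


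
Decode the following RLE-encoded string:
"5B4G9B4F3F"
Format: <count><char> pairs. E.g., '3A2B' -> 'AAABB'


Expanding each <count><char> pair:
  5B -> 'BBBBB'
  4G -> 'GGGG'
  9B -> 'BBBBBBBBB'
  4F -> 'FFFF'
  3F -> 'FFF'

Decoded = BBBBBGGGGBBBBBBBBBFFFFFFF


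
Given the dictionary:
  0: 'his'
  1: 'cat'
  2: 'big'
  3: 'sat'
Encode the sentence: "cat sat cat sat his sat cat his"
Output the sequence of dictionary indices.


Look up each word in the dictionary:
  'cat' -> 1
  'sat' -> 3
  'cat' -> 1
  'sat' -> 3
  'his' -> 0
  'sat' -> 3
  'cat' -> 1
  'his' -> 0

Encoded: [1, 3, 1, 3, 0, 3, 1, 0]


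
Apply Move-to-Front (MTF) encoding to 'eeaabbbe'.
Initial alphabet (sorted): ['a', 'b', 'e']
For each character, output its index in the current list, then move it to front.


MTF encoding:
'e': index 2 in ['a', 'b', 'e'] -> ['e', 'a', 'b']
'e': index 0 in ['e', 'a', 'b'] -> ['e', 'a', 'b']
'a': index 1 in ['e', 'a', 'b'] -> ['a', 'e', 'b']
'a': index 0 in ['a', 'e', 'b'] -> ['a', 'e', 'b']
'b': index 2 in ['a', 'e', 'b'] -> ['b', 'a', 'e']
'b': index 0 in ['b', 'a', 'e'] -> ['b', 'a', 'e']
'b': index 0 in ['b', 'a', 'e'] -> ['b', 'a', 'e']
'e': index 2 in ['b', 'a', 'e'] -> ['e', 'b', 'a']


Output: [2, 0, 1, 0, 2, 0, 0, 2]


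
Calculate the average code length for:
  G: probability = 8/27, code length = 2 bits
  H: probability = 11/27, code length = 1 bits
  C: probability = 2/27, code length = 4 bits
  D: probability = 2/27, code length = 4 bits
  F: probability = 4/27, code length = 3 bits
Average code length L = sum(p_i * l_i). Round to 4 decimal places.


Weighted contributions p_i * l_i:
  G: (8/27) * 2 = 16/27
  H: (11/27) * 1 = 11/27
  C: (2/27) * 4 = 8/27
  D: (2/27) * 4 = 8/27
  F: (4/27) * 3 = 12/27
Sum = (16 + 11 + 8 + 8 + 12)/27 = 55/27

L = 55/27 = 2.0370 bits/symbol


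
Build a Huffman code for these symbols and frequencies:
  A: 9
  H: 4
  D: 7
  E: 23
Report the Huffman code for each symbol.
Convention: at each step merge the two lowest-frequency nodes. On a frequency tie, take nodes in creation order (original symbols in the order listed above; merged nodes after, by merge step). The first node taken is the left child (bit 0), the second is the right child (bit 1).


Huffman tree construction:
Step 1: Merge H(4) + D(7) = 11
Step 2: Merge A(9) + (H+D)(11) = 20
Step 3: Merge (A+(H+D))(20) + E(23) = 43
Read each symbol's code off the tree from the root (left child = 0, right child = 1).

Codes:
  A: 00 (length 2)
  H: 010 (length 3)
  D: 011 (length 3)
  E: 1 (length 1)
Average code length: 74/43 = 1.7209 bits/symbol


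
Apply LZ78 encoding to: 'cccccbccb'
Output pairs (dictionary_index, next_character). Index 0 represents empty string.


LZ78 encoding steps:
Dictionary: {0: ''}
Step 1: w='' (idx 0), next='c' -> output (0, 'c'), add 'c' as idx 1
Step 2: w='c' (idx 1), next='c' -> output (1, 'c'), add 'cc' as idx 2
Step 3: w='cc' (idx 2), next='b' -> output (2, 'b'), add 'ccb' as idx 3
Step 4: w='ccb' (idx 3), end of input -> output (3, '')


Encoded: [(0, 'c'), (1, 'c'), (2, 'b'), (3, '')]


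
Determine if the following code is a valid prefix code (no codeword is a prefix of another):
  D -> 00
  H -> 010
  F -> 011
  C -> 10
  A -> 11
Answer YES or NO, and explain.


Checking each pair (does one codeword prefix another?):
  D='00' vs H='010': no prefix
  D='00' vs F='011': no prefix
  D='00' vs C='10': no prefix
  D='00' vs A='11': no prefix
  H='010' vs D='00': no prefix
  H='010' vs F='011': no prefix
  H='010' vs C='10': no prefix
  H='010' vs A='11': no prefix
  F='011' vs D='00': no prefix
  F='011' vs H='010': no prefix
  F='011' vs C='10': no prefix
  F='011' vs A='11': no prefix
  C='10' vs D='00': no prefix
  C='10' vs H='010': no prefix
  C='10' vs F='011': no prefix
  C='10' vs A='11': no prefix
  A='11' vs D='00': no prefix
  A='11' vs H='010': no prefix
  A='11' vs F='011': no prefix
  A='11' vs C='10': no prefix
No violation found over all pairs.

YES -- this is a valid prefix code. No codeword is a prefix of any other codeword.


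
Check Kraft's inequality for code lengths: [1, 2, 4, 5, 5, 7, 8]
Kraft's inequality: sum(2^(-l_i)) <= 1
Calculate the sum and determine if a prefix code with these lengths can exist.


Sum = 2^(-1) + 2^(-2) + 2^(-4) + 2^(-5) + 2^(-5) + 2^(-7) + 2^(-8)
    = 0.5 + 0.25 + 0.0625 + 0.03125 + 0.03125 + 0.0078125 + 0.00390625
    = 227/256 = 0.88671875
Since 0.88671875 <= 1, Kraft's inequality IS satisfied.
A prefix code with these lengths CAN exist.

Kraft sum = 0.88671875. Satisfied.


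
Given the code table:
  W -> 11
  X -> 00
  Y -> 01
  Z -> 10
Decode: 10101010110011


Decoding:
10 -> Z
10 -> Z
10 -> Z
10 -> Z
11 -> W
00 -> X
11 -> W


Result: ZZZZWXW


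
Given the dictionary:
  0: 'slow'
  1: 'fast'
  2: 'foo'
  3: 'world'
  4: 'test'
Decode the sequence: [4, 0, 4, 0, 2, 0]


Look up each index in the dictionary:
  4 -> 'test'
  0 -> 'slow'
  4 -> 'test'
  0 -> 'slow'
  2 -> 'foo'
  0 -> 'slow'

Decoded: "test slow test slow foo slow"


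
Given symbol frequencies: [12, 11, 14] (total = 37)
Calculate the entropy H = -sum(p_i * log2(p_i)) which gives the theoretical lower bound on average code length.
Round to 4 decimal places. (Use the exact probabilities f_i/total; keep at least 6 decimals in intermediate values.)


Per-symbol terms -p_i * log2(p_i) with p_i = f_i/37:
  p = 12/37 = 0.324324: log2(p) = -1.624491, -p*log2(p) = 0.526862
  p = 11/37 = 0.297297: log2(p) = -1.750022, -p*log2(p) = 0.520277
  p = 14/37 = 0.378378: log2(p) = -1.402098, -p*log2(p) = 0.530524
H = 0.526862 + 0.520277 + 0.530524 = 1.577663

H = 1.5777 bits/symbol


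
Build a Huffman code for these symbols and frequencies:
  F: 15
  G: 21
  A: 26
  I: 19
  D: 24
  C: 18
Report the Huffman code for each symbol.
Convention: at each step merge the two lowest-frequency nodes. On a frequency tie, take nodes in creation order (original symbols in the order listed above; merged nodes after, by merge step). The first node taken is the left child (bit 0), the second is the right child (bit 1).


Huffman tree construction:
Step 1: Merge F(15) + C(18) = 33
Step 2: Merge I(19) + G(21) = 40
Step 3: Merge D(24) + A(26) = 50
Step 4: Merge (F+C)(33) + (I+G)(40) = 73
Step 5: Merge (D+A)(50) + ((F+C)+(I+G))(73) = 123
Read each symbol's code off the tree from the root (left child = 0, right child = 1).

Codes:
  F: 100 (length 3)
  G: 111 (length 3)
  A: 01 (length 2)
  I: 110 (length 3)
  D: 00 (length 2)
  C: 101 (length 3)
Average code length: 319/123 = 2.5935 bits/symbol


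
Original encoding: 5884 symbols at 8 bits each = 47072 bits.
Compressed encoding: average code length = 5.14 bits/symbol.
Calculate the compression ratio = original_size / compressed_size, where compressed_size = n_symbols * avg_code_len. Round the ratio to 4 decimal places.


original_size = n_symbols * orig_bits = 5884 * 8 = 47072 bits
compressed_size = n_symbols * avg_code_len = 5884 * 5.14 = 30243.76 bits
ratio = original_size / compressed_size = 47072 / 30243.76 = 1.5564

Compression ratio = 1.5564


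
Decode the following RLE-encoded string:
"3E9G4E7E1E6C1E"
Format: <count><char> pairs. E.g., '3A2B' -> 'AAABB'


Expanding each <count><char> pair:
  3E -> 'EEE'
  9G -> 'GGGGGGGGG'
  4E -> 'EEEE'
  7E -> 'EEEEEEE'
  1E -> 'E'
  6C -> 'CCCCCC'
  1E -> 'E'

Decoded = EEEGGGGGGGGGEEEEEEEEEEEECCCCCCE


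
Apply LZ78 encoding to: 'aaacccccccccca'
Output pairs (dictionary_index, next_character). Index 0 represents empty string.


LZ78 encoding steps:
Dictionary: {0: ''}
Step 1: w='' (idx 0), next='a' -> output (0, 'a'), add 'a' as idx 1
Step 2: w='a' (idx 1), next='a' -> output (1, 'a'), add 'aa' as idx 2
Step 3: w='' (idx 0), next='c' -> output (0, 'c'), add 'c' as idx 3
Step 4: w='c' (idx 3), next='c' -> output (3, 'c'), add 'cc' as idx 4
Step 5: w='cc' (idx 4), next='c' -> output (4, 'c'), add 'ccc' as idx 5
Step 6: w='ccc' (idx 5), next='c' -> output (5, 'c'), add 'cccc' as idx 6
Step 7: w='a' (idx 1), end of input -> output (1, '')


Encoded: [(0, 'a'), (1, 'a'), (0, 'c'), (3, 'c'), (4, 'c'), (5, 'c'), (1, '')]


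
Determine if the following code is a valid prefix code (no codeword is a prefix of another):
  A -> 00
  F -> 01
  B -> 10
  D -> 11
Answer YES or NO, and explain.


Checking each pair (does one codeword prefix another?):
  A='00' vs F='01': no prefix
  A='00' vs B='10': no prefix
  A='00' vs D='11': no prefix
  F='01' vs A='00': no prefix
  F='01' vs B='10': no prefix
  F='01' vs D='11': no prefix
  B='10' vs A='00': no prefix
  B='10' vs F='01': no prefix
  B='10' vs D='11': no prefix
  D='11' vs A='00': no prefix
  D='11' vs F='01': no prefix
  D='11' vs B='10': no prefix
No violation found over all pairs.

YES -- this is a valid prefix code. No codeword is a prefix of any other codeword.


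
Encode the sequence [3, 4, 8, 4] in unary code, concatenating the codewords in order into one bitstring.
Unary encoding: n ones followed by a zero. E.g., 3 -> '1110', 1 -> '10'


Encode each number as n ones followed by a terminating 0:
  3 -> 1110 (4 bits)
  4 -> 11110 (5 bits)
  8 -> 111111110 (9 bits)
  4 -> 11110 (5 bits)
Total length = 4 + 5 + 9 + 5 = 23 bits.

Unary([3, 4, 8, 4]) = 11101111011111111011110 (23 bits)


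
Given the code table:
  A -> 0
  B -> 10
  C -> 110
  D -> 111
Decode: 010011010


Decoding:
0 -> A
10 -> B
0 -> A
110 -> C
10 -> B


Result: ABACB


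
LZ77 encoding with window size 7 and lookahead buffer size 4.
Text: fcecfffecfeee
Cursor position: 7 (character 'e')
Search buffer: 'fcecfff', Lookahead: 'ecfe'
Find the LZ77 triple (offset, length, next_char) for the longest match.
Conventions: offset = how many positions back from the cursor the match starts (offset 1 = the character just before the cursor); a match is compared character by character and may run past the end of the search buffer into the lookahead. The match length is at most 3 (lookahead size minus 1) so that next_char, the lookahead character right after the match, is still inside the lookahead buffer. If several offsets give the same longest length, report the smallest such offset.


Try each offset into the search buffer:
  offset=1 (pos 6, char 'f'): match length 0
  offset=2 (pos 5, char 'f'): match length 0
  offset=3 (pos 4, char 'f'): match length 0
  offset=4 (pos 3, char 'c'): match length 0
  offset=5 (pos 2, char 'e'): match length 3
  offset=6 (pos 1, char 'c'): match length 0
  offset=7 (pos 0, char 'f'): match length 0
Longest match has length 3 at offset 5.
next_char = character at position 7 + 3 = 10 -> 'e'

Best match: offset=5, length=3 (matching 'ecf' starting at position 2)
LZ77 triple: (5, 3, 'e')


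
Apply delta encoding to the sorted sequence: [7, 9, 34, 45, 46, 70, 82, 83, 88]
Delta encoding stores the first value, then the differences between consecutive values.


First value: 7
Deltas:
  9 - 7 = 2
  34 - 9 = 25
  45 - 34 = 11
  46 - 45 = 1
  70 - 46 = 24
  82 - 70 = 12
  83 - 82 = 1
  88 - 83 = 5


Delta encoded: [7, 2, 25, 11, 1, 24, 12, 1, 5]


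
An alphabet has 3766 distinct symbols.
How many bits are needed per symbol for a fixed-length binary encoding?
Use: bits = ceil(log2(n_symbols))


log2(3766) = 11.8788
Bracket: 2^11 = 2048 < 3766 <= 2^12 = 4096
So ceil(log2(3766)) = 12

bits = ceil(log2(3766)) = ceil(11.8788) = 12 bits


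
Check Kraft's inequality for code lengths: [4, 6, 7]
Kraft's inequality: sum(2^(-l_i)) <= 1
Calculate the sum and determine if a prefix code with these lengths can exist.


Sum = 2^(-4) + 2^(-6) + 2^(-7)
    = 0.0625 + 0.015625 + 0.0078125
    = 11/128 = 0.0859375
Since 0.0859375 <= 1, Kraft's inequality IS satisfied.
A prefix code with these lengths CAN exist.

Kraft sum = 0.0859375. Satisfied.


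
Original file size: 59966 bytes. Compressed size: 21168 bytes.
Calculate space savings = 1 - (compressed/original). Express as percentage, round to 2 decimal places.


ratio = compressed/original = 21168/59966 = 0.353
savings = 1 - ratio = 1 - 0.353 = 0.647
as a percentage: 0.647 * 100 = 64.7%

Space savings = 1 - 21168/59966 = 64.7%


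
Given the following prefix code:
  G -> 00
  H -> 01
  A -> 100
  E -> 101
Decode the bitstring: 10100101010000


Decoding step by step:
Bits 101 -> E
Bits 00 -> G
Bits 101 -> E
Bits 01 -> H
Bits 00 -> G
Bits 00 -> G


Decoded message: EGEHGG


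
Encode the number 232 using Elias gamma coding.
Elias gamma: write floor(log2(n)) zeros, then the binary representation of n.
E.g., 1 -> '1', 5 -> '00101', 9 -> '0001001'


num_bits = floor(log2(232)) + 1 = 8
leading_zeros = num_bits - 1 = 7
binary(232) = 11101000

Elias gamma(232) = '0000000' + '11101000' = 000000011101000 (15 bits)


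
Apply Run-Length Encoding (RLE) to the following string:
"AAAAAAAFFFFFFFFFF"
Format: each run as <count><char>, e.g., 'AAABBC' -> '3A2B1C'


Scanning runs left to right:
  i=0: run of 'A' x 7 -> '7A'
  i=7: run of 'F' x 10 -> '10F'

RLE = 7A10F


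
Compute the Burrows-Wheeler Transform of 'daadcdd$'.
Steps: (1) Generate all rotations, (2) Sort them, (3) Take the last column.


Rotations (sorted):
  0: $daadcdd -> last char: d
  1: aadcdd$d -> last char: d
  2: adcdd$da -> last char: a
  3: cdd$daad -> last char: d
  4: d$daadcd -> last char: d
  5: daadcdd$ -> last char: $
  6: dcdd$daa -> last char: a
  7: dd$daadc -> last char: c


BWT = ddadd$ac


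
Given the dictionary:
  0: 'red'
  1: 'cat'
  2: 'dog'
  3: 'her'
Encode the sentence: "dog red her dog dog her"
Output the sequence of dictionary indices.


Look up each word in the dictionary:
  'dog' -> 2
  'red' -> 0
  'her' -> 3
  'dog' -> 2
  'dog' -> 2
  'her' -> 3

Encoded: [2, 0, 3, 2, 2, 3]


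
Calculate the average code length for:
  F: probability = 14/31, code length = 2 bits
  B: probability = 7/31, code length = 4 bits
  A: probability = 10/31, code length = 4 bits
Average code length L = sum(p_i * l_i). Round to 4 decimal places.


Weighted contributions p_i * l_i:
  F: (14/31) * 2 = 28/31
  B: (7/31) * 4 = 28/31
  A: (10/31) * 4 = 40/31
Sum = (28 + 28 + 40)/31 = 96/31

L = 96/31 = 3.0968 bits/symbol


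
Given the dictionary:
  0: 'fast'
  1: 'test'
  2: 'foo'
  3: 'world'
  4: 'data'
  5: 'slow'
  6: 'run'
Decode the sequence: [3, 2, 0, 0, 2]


Look up each index in the dictionary:
  3 -> 'world'
  2 -> 'foo'
  0 -> 'fast'
  0 -> 'fast'
  2 -> 'foo'

Decoded: "world foo fast fast foo"


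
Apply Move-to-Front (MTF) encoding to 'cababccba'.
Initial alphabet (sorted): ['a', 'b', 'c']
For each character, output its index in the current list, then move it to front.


MTF encoding:
'c': index 2 in ['a', 'b', 'c'] -> ['c', 'a', 'b']
'a': index 1 in ['c', 'a', 'b'] -> ['a', 'c', 'b']
'b': index 2 in ['a', 'c', 'b'] -> ['b', 'a', 'c']
'a': index 1 in ['b', 'a', 'c'] -> ['a', 'b', 'c']
'b': index 1 in ['a', 'b', 'c'] -> ['b', 'a', 'c']
'c': index 2 in ['b', 'a', 'c'] -> ['c', 'b', 'a']
'c': index 0 in ['c', 'b', 'a'] -> ['c', 'b', 'a']
'b': index 1 in ['c', 'b', 'a'] -> ['b', 'c', 'a']
'a': index 2 in ['b', 'c', 'a'] -> ['a', 'b', 'c']


Output: [2, 1, 2, 1, 1, 2, 0, 1, 2]


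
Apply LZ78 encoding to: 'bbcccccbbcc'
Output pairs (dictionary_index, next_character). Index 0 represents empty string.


LZ78 encoding steps:
Dictionary: {0: ''}
Step 1: w='' (idx 0), next='b' -> output (0, 'b'), add 'b' as idx 1
Step 2: w='b' (idx 1), next='c' -> output (1, 'c'), add 'bc' as idx 2
Step 3: w='' (idx 0), next='c' -> output (0, 'c'), add 'c' as idx 3
Step 4: w='c' (idx 3), next='c' -> output (3, 'c'), add 'cc' as idx 4
Step 5: w='c' (idx 3), next='b' -> output (3, 'b'), add 'cb' as idx 5
Step 6: w='bc' (idx 2), next='c' -> output (2, 'c'), add 'bcc' as idx 6


Encoded: [(0, 'b'), (1, 'c'), (0, 'c'), (3, 'c'), (3, 'b'), (2, 'c')]


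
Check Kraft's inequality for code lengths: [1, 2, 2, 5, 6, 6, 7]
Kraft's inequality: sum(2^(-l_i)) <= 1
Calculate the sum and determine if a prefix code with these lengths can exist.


Sum = 2^(-1) + 2^(-2) + 2^(-2) + 2^(-5) + 2^(-6) + 2^(-6) + 2^(-7)
    = 0.5 + 0.25 + 0.25 + 0.03125 + 0.015625 + 0.015625 + 0.0078125
    = 137/128 = 1.0703125
Since 1.0703125 > 1, Kraft's inequality is NOT satisfied.
A prefix code with these lengths CANNOT exist.

Kraft sum = 1.0703125. Not satisfied.


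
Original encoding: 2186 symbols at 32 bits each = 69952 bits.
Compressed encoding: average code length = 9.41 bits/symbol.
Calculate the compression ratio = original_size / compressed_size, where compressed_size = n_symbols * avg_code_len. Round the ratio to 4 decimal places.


original_size = n_symbols * orig_bits = 2186 * 32 = 69952 bits
compressed_size = n_symbols * avg_code_len = 2186 * 9.41 = 20570.26 bits
ratio = original_size / compressed_size = 69952 / 20570.26 = 3.4006

Compression ratio = 3.4006


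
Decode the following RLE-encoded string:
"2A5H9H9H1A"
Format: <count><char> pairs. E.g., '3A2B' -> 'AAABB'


Expanding each <count><char> pair:
  2A -> 'AA'
  5H -> 'HHHHH'
  9H -> 'HHHHHHHHH'
  9H -> 'HHHHHHHHH'
  1A -> 'A'

Decoded = AAHHHHHHHHHHHHHHHHHHHHHHHA


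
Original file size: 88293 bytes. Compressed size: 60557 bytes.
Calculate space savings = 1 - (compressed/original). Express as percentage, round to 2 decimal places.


ratio = compressed/original = 60557/88293 = 0.685864
savings = 1 - ratio = 1 - 0.685864 = 0.314136
as a percentage: 0.314136 * 100 = 31.41%

Space savings = 1 - 60557/88293 = 31.41%


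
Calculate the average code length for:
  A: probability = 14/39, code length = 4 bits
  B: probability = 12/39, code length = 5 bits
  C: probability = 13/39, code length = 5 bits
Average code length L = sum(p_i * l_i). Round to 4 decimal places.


Weighted contributions p_i * l_i:
  A: (14/39) * 4 = 56/39
  B: (12/39) * 5 = 60/39
  C: (13/39) * 5 = 65/39
Sum = (56 + 60 + 65)/39 = 181/39

L = 181/39 = 4.6410 bits/symbol


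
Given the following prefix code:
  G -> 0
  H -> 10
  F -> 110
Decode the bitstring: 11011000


Decoding step by step:
Bits 110 -> F
Bits 110 -> F
Bits 0 -> G
Bits 0 -> G


Decoded message: FFGG


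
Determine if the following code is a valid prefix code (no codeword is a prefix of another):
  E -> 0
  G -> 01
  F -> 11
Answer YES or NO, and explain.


Checking each pair (does one codeword prefix another?):
  E='0' vs G='01': prefix -- VIOLATION

NO -- this is NOT a valid prefix code. E (0) is a prefix of G (01).


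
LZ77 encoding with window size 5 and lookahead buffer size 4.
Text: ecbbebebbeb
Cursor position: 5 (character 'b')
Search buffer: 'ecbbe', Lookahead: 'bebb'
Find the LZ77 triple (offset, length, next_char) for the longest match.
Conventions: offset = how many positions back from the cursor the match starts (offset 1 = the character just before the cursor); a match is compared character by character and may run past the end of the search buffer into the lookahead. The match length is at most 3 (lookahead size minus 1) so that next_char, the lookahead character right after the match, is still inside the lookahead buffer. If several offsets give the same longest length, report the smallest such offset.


Try each offset into the search buffer:
  offset=1 (pos 4, char 'e'): match length 0
  offset=2 (pos 3, char 'b'): match length 3
  offset=3 (pos 2, char 'b'): match length 1
  offset=4 (pos 1, char 'c'): match length 0
  offset=5 (pos 0, char 'e'): match length 0
Longest match has length 3 at offset 2.
next_char = character at position 5 + 3 = 8 -> 'b'

Best match: offset=2, length=3 (matching 'beb' starting at position 3)
LZ77 triple: (2, 3, 'b')


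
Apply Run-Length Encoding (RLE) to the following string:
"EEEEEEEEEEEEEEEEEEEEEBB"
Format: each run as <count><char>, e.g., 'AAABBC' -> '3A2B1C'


Scanning runs left to right:
  i=0: run of 'E' x 21 -> '21E'
  i=21: run of 'B' x 2 -> '2B'

RLE = 21E2B


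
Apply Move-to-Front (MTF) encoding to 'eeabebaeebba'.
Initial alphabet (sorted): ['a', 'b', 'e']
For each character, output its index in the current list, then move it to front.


MTF encoding:
'e': index 2 in ['a', 'b', 'e'] -> ['e', 'a', 'b']
'e': index 0 in ['e', 'a', 'b'] -> ['e', 'a', 'b']
'a': index 1 in ['e', 'a', 'b'] -> ['a', 'e', 'b']
'b': index 2 in ['a', 'e', 'b'] -> ['b', 'a', 'e']
'e': index 2 in ['b', 'a', 'e'] -> ['e', 'b', 'a']
'b': index 1 in ['e', 'b', 'a'] -> ['b', 'e', 'a']
'a': index 2 in ['b', 'e', 'a'] -> ['a', 'b', 'e']
'e': index 2 in ['a', 'b', 'e'] -> ['e', 'a', 'b']
'e': index 0 in ['e', 'a', 'b'] -> ['e', 'a', 'b']
'b': index 2 in ['e', 'a', 'b'] -> ['b', 'e', 'a']
'b': index 0 in ['b', 'e', 'a'] -> ['b', 'e', 'a']
'a': index 2 in ['b', 'e', 'a'] -> ['a', 'b', 'e']


Output: [2, 0, 1, 2, 2, 1, 2, 2, 0, 2, 0, 2]


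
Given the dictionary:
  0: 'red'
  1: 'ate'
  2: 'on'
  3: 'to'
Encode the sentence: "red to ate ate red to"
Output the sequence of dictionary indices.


Look up each word in the dictionary:
  'red' -> 0
  'to' -> 3
  'ate' -> 1
  'ate' -> 1
  'red' -> 0
  'to' -> 3

Encoded: [0, 3, 1, 1, 0, 3]


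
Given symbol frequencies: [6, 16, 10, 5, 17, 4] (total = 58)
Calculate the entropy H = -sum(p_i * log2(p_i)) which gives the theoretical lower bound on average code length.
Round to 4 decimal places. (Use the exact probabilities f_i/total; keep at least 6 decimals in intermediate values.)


Per-symbol terms -p_i * log2(p_i) with p_i = f_i/58:
  p = 6/58 = 0.103448: log2(p) = -3.273018, -p*log2(p) = 0.338588
  p = 16/58 = 0.275862: log2(p) = -1.857981, -p*log2(p) = 0.512546
  p = 10/58 = 0.172414: log2(p) = -2.536053, -p*log2(p) = 0.437251
  p = 5/58 = 0.086207: log2(p) = -3.536053, -p*log2(p) = 0.304832
  p = 17/58 = 0.293103: log2(p) = -1.770518, -p*log2(p) = 0.518945
  p = 4/58 = 0.068966: log2(p) = -3.857981, -p*log2(p) = 0.266068
H = 0.338588 + 0.512546 + 0.437251 + 0.304832 + 0.518945 + 0.266068 = 2.378230

H = 2.3782 bits/symbol


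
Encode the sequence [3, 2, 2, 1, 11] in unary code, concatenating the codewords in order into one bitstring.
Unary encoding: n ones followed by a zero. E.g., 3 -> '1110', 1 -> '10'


Encode each number as n ones followed by a terminating 0:
  3 -> 1110 (4 bits)
  2 -> 110 (3 bits)
  2 -> 110 (3 bits)
  1 -> 10 (2 bits)
  11 -> 111111111110 (12 bits)
Total length = 4 + 3 + 3 + 2 + 12 = 24 bits.

Unary([3, 2, 2, 1, 11]) = 111011011010111111111110 (24 bits)


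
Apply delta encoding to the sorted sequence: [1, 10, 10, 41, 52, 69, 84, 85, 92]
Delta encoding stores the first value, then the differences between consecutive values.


First value: 1
Deltas:
  10 - 1 = 9
  10 - 10 = 0
  41 - 10 = 31
  52 - 41 = 11
  69 - 52 = 17
  84 - 69 = 15
  85 - 84 = 1
  92 - 85 = 7


Delta encoded: [1, 9, 0, 31, 11, 17, 15, 1, 7]


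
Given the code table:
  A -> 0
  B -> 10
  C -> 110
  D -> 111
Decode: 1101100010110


Decoding:
110 -> C
110 -> C
0 -> A
0 -> A
10 -> B
110 -> C


Result: CCAABC


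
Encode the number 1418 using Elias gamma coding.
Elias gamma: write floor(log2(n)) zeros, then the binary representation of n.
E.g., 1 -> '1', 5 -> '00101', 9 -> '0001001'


num_bits = floor(log2(1418)) + 1 = 11
leading_zeros = num_bits - 1 = 10
binary(1418) = 10110001010

Elias gamma(1418) = '0000000000' + '10110001010' = 000000000010110001010 (21 bits)


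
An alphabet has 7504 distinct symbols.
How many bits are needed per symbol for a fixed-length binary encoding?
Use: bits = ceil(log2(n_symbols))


log2(7504) = 12.8734
Bracket: 2^12 = 4096 < 7504 <= 2^13 = 8192
So ceil(log2(7504)) = 13

bits = ceil(log2(7504)) = ceil(12.8734) = 13 bits


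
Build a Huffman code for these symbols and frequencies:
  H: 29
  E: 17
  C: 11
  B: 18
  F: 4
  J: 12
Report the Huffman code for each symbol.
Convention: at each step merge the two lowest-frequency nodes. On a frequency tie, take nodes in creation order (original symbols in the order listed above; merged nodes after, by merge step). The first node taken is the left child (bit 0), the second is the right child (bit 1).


Huffman tree construction:
Step 1: Merge F(4) + C(11) = 15
Step 2: Merge J(12) + (F+C)(15) = 27
Step 3: Merge E(17) + B(18) = 35
Step 4: Merge (J+(F+C))(27) + H(29) = 56
Step 5: Merge (E+B)(35) + ((J+(F+C))+H)(56) = 91
Read each symbol's code off the tree from the root (left child = 0, right child = 1).

Codes:
  H: 11 (length 2)
  E: 00 (length 2)
  C: 1011 (length 4)
  B: 01 (length 2)
  F: 1010 (length 4)
  J: 100 (length 3)
Average code length: 224/91 = 2.4615 bits/symbol


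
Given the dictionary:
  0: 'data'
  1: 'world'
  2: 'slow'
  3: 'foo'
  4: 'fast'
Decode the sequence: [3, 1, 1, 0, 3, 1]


Look up each index in the dictionary:
  3 -> 'foo'
  1 -> 'world'
  1 -> 'world'
  0 -> 'data'
  3 -> 'foo'
  1 -> 'world'

Decoded: "foo world world data foo world"


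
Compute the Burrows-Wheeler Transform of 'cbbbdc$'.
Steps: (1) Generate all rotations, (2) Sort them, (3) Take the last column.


Rotations (sorted):
  0: $cbbbdc -> last char: c
  1: bbbdc$c -> last char: c
  2: bbdc$cb -> last char: b
  3: bdc$cbb -> last char: b
  4: c$cbbbd -> last char: d
  5: cbbbdc$ -> last char: $
  6: dc$cbbb -> last char: b


BWT = ccbbd$b


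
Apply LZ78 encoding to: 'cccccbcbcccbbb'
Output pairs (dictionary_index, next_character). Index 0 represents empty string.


LZ78 encoding steps:
Dictionary: {0: ''}
Step 1: w='' (idx 0), next='c' -> output (0, 'c'), add 'c' as idx 1
Step 2: w='c' (idx 1), next='c' -> output (1, 'c'), add 'cc' as idx 2
Step 3: w='cc' (idx 2), next='b' -> output (2, 'b'), add 'ccb' as idx 3
Step 4: w='c' (idx 1), next='b' -> output (1, 'b'), add 'cb' as idx 4
Step 5: w='cc' (idx 2), next='c' -> output (2, 'c'), add 'ccc' as idx 5
Step 6: w='' (idx 0), next='b' -> output (0, 'b'), add 'b' as idx 6
Step 7: w='b' (idx 6), next='b' -> output (6, 'b'), add 'bb' as idx 7


Encoded: [(0, 'c'), (1, 'c'), (2, 'b'), (1, 'b'), (2, 'c'), (0, 'b'), (6, 'b')]


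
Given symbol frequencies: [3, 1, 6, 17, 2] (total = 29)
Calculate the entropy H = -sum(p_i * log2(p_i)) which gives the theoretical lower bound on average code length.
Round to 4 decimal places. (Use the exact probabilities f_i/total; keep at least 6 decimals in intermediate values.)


Per-symbol terms -p_i * log2(p_i) with p_i = f_i/29:
  p = 3/29 = 0.103448: log2(p) = -3.273018, -p*log2(p) = 0.338588
  p = 1/29 = 0.034483: log2(p) = -4.857981, -p*log2(p) = 0.167517
  p = 6/29 = 0.206897: log2(p) = -2.273018, -p*log2(p) = 0.470280
  p = 17/29 = 0.586207: log2(p) = -0.770518, -p*log2(p) = 0.451683
  p = 2/29 = 0.068966: log2(p) = -3.857981, -p*log2(p) = 0.266068
H = 0.338588 + 0.167517 + 0.470280 + 0.451683 + 0.266068 = 1.694136

H = 1.6941 bits/symbol


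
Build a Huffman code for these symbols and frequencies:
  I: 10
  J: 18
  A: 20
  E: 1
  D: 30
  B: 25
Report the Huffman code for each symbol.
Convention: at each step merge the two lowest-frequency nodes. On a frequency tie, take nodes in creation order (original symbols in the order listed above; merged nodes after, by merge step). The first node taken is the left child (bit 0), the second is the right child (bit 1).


Huffman tree construction:
Step 1: Merge E(1) + I(10) = 11
Step 2: Merge (E+I)(11) + J(18) = 29
Step 3: Merge A(20) + B(25) = 45
Step 4: Merge ((E+I)+J)(29) + D(30) = 59
Step 5: Merge (A+B)(45) + (((E+I)+J)+D)(59) = 104
Read each symbol's code off the tree from the root (left child = 0, right child = 1).

Codes:
  I: 1001 (length 4)
  J: 101 (length 3)
  A: 00 (length 2)
  E: 1000 (length 4)
  D: 11 (length 2)
  B: 01 (length 2)
Average code length: 248/104 = 2.3846 bits/symbol


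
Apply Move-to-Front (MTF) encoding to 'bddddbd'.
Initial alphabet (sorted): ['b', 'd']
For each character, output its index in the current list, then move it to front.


MTF encoding:
'b': index 0 in ['b', 'd'] -> ['b', 'd']
'd': index 1 in ['b', 'd'] -> ['d', 'b']
'd': index 0 in ['d', 'b'] -> ['d', 'b']
'd': index 0 in ['d', 'b'] -> ['d', 'b']
'd': index 0 in ['d', 'b'] -> ['d', 'b']
'b': index 1 in ['d', 'b'] -> ['b', 'd']
'd': index 1 in ['b', 'd'] -> ['d', 'b']


Output: [0, 1, 0, 0, 0, 1, 1]


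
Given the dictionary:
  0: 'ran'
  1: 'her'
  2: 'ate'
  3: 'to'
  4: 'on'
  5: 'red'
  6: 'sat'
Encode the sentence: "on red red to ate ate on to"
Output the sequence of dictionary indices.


Look up each word in the dictionary:
  'on' -> 4
  'red' -> 5
  'red' -> 5
  'to' -> 3
  'ate' -> 2
  'ate' -> 2
  'on' -> 4
  'to' -> 3

Encoded: [4, 5, 5, 3, 2, 2, 4, 3]


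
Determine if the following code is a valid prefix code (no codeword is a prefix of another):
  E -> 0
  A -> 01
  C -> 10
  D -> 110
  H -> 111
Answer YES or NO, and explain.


Checking each pair (does one codeword prefix another?):
  E='0' vs A='01': prefix -- VIOLATION

NO -- this is NOT a valid prefix code. E (0) is a prefix of A (01).


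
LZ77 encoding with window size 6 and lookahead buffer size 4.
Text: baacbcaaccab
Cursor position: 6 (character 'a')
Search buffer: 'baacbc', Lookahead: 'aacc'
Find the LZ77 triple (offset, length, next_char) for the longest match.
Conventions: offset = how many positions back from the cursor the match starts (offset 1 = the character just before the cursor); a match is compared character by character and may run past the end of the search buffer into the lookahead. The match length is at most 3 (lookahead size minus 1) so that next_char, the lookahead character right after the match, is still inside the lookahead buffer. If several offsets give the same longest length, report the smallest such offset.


Try each offset into the search buffer:
  offset=1 (pos 5, char 'c'): match length 0
  offset=2 (pos 4, char 'b'): match length 0
  offset=3 (pos 3, char 'c'): match length 0
  offset=4 (pos 2, char 'a'): match length 1
  offset=5 (pos 1, char 'a'): match length 3
  offset=6 (pos 0, char 'b'): match length 0
Longest match has length 3 at offset 5.
next_char = character at position 6 + 3 = 9 -> 'c'

Best match: offset=5, length=3 (matching 'aac' starting at position 1)
LZ77 triple: (5, 3, 'c')


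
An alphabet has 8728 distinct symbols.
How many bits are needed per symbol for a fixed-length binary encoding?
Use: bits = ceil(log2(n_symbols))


log2(8728) = 13.0914
Bracket: 2^13 = 8192 < 8728 <= 2^14 = 16384
So ceil(log2(8728)) = 14

bits = ceil(log2(8728)) = ceil(13.0914) = 14 bits


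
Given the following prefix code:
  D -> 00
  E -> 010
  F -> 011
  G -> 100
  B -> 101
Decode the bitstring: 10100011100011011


Decoding step by step:
Bits 101 -> B
Bits 00 -> D
Bits 011 -> F
Bits 100 -> G
Bits 011 -> F
Bits 011 -> F


Decoded message: BDFGFF


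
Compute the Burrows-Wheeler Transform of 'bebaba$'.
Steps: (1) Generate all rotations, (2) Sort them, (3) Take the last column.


Rotations (sorted):
  0: $bebaba -> last char: a
  1: a$bebab -> last char: b
  2: aba$beb -> last char: b
  3: ba$beba -> last char: a
  4: baba$be -> last char: e
  5: bebaba$ -> last char: $
  6: ebaba$b -> last char: b


BWT = abbae$b


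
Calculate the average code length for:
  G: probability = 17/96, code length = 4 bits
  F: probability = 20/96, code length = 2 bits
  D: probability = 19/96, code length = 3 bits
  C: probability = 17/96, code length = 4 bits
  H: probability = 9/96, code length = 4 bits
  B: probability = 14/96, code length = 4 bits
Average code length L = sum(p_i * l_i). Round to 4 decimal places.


Weighted contributions p_i * l_i:
  G: (17/96) * 4 = 68/96
  F: (20/96) * 2 = 40/96
  D: (19/96) * 3 = 57/96
  C: (17/96) * 4 = 68/96
  H: (9/96) * 4 = 36/96
  B: (14/96) * 4 = 56/96
Sum = (68 + 40 + 57 + 68 + 36 + 56)/96 = 325/96

L = 325/96 = 3.3854 bits/symbol


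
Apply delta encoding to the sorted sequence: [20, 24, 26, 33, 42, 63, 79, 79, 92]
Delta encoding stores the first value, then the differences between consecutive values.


First value: 20
Deltas:
  24 - 20 = 4
  26 - 24 = 2
  33 - 26 = 7
  42 - 33 = 9
  63 - 42 = 21
  79 - 63 = 16
  79 - 79 = 0
  92 - 79 = 13


Delta encoded: [20, 4, 2, 7, 9, 21, 16, 0, 13]


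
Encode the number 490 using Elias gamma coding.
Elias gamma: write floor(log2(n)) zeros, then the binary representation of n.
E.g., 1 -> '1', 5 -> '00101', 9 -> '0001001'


num_bits = floor(log2(490)) + 1 = 9
leading_zeros = num_bits - 1 = 8
binary(490) = 111101010

Elias gamma(490) = '00000000' + '111101010' = 00000000111101010 (17 bits)


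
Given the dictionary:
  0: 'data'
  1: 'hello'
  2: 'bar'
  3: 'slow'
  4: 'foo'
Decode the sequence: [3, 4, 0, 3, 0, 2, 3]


Look up each index in the dictionary:
  3 -> 'slow'
  4 -> 'foo'
  0 -> 'data'
  3 -> 'slow'
  0 -> 'data'
  2 -> 'bar'
  3 -> 'slow'

Decoded: "slow foo data slow data bar slow"


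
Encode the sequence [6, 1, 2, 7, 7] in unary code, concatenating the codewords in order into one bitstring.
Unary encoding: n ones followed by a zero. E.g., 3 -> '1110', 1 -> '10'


Encode each number as n ones followed by a terminating 0:
  6 -> 1111110 (7 bits)
  1 -> 10 (2 bits)
  2 -> 110 (3 bits)
  7 -> 11111110 (8 bits)
  7 -> 11111110 (8 bits)
Total length = 7 + 2 + 3 + 8 + 8 = 28 bits.

Unary([6, 1, 2, 7, 7]) = 1111110101101111111011111110 (28 bits)


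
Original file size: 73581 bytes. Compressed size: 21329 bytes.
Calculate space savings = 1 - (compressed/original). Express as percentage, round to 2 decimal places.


ratio = compressed/original = 21329/73581 = 0.289871
savings = 1 - ratio = 1 - 0.289871 = 0.710129
as a percentage: 0.710129 * 100 = 71.01%

Space savings = 1 - 21329/73581 = 71.01%


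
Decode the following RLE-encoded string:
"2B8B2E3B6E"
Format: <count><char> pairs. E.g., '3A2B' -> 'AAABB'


Expanding each <count><char> pair:
  2B -> 'BB'
  8B -> 'BBBBBBBB'
  2E -> 'EE'
  3B -> 'BBB'
  6E -> 'EEEEEE'

Decoded = BBBBBBBBBBEEBBBEEEEEE


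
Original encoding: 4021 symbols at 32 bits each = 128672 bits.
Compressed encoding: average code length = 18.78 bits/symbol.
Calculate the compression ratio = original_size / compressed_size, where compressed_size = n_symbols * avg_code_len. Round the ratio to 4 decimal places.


original_size = n_symbols * orig_bits = 4021 * 32 = 128672 bits
compressed_size = n_symbols * avg_code_len = 4021 * 18.78 = 75514.38 bits
ratio = original_size / compressed_size = 128672 / 75514.38 = 1.7039

Compression ratio = 1.7039


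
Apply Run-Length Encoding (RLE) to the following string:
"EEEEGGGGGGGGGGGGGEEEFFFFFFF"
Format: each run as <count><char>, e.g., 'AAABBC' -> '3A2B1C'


Scanning runs left to right:
  i=0: run of 'E' x 4 -> '4E'
  i=4: run of 'G' x 13 -> '13G'
  i=17: run of 'E' x 3 -> '3E'
  i=20: run of 'F' x 7 -> '7F'

RLE = 4E13G3E7F


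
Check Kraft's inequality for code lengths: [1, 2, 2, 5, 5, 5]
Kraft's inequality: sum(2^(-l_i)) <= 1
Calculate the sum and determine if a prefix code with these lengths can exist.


Sum = 2^(-1) + 2^(-2) + 2^(-2) + 2^(-5) + 2^(-5) + 2^(-5)
    = 0.5 + 0.25 + 0.25 + 0.03125 + 0.03125 + 0.03125
    = 35/32 = 1.09375
Since 1.09375 > 1, Kraft's inequality is NOT satisfied.
A prefix code with these lengths CANNOT exist.

Kraft sum = 1.09375. Not satisfied.


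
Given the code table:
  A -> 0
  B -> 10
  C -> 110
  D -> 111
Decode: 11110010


Decoding:
111 -> D
10 -> B
0 -> A
10 -> B


Result: DBAB


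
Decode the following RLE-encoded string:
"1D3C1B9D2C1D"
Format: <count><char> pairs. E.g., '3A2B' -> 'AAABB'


Expanding each <count><char> pair:
  1D -> 'D'
  3C -> 'CCC'
  1B -> 'B'
  9D -> 'DDDDDDDDD'
  2C -> 'CC'
  1D -> 'D'

Decoded = DCCCBDDDDDDDDDCCD


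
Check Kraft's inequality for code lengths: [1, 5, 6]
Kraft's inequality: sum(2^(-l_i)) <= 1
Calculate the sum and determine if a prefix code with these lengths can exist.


Sum = 2^(-1) + 2^(-5) + 2^(-6)
    = 0.5 + 0.03125 + 0.015625
    = 35/64 = 0.546875
Since 0.546875 <= 1, Kraft's inequality IS satisfied.
A prefix code with these lengths CAN exist.

Kraft sum = 0.546875. Satisfied.
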